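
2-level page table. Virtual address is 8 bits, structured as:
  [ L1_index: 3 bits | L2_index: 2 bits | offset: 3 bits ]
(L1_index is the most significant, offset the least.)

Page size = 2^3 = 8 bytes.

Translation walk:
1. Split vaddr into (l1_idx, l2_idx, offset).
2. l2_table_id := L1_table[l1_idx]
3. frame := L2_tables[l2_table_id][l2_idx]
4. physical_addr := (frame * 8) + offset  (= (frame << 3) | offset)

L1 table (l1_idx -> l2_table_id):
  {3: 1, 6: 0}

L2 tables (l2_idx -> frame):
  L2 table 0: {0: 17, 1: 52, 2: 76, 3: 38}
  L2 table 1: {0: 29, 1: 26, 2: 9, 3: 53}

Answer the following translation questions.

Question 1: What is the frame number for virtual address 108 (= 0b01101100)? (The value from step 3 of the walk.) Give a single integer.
vaddr = 108: l1_idx=3, l2_idx=1
L1[3] = 1; L2[1][1] = 26

Answer: 26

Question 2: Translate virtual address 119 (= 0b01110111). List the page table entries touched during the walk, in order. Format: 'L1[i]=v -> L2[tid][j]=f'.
Answer: L1[3]=1 -> L2[1][2]=9

Derivation:
vaddr = 119 = 0b01110111
Split: l1_idx=3, l2_idx=2, offset=7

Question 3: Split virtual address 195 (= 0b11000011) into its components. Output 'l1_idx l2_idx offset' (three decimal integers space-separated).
vaddr = 195 = 0b11000011
  top 3 bits -> l1_idx = 6
  next 2 bits -> l2_idx = 0
  bottom 3 bits -> offset = 3

Answer: 6 0 3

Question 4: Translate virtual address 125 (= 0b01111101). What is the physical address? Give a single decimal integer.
Answer: 429

Derivation:
vaddr = 125 = 0b01111101
Split: l1_idx=3, l2_idx=3, offset=5
L1[3] = 1
L2[1][3] = 53
paddr = 53 * 8 + 5 = 429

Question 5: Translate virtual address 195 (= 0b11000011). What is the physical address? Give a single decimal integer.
vaddr = 195 = 0b11000011
Split: l1_idx=6, l2_idx=0, offset=3
L1[6] = 0
L2[0][0] = 17
paddr = 17 * 8 + 3 = 139

Answer: 139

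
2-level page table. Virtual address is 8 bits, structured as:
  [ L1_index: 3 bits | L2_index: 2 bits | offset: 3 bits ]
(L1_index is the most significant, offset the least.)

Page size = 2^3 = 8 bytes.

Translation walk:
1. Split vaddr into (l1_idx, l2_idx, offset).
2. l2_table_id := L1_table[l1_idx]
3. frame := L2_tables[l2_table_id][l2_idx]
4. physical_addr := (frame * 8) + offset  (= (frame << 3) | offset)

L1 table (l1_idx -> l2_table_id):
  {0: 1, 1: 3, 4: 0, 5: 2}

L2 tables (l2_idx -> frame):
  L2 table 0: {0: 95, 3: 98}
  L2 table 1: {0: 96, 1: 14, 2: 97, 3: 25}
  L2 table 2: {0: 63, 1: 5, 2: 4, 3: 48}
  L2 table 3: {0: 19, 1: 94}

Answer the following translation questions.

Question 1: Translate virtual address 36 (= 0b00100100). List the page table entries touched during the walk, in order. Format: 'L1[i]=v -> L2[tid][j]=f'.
Answer: L1[1]=3 -> L2[3][0]=19

Derivation:
vaddr = 36 = 0b00100100
Split: l1_idx=1, l2_idx=0, offset=4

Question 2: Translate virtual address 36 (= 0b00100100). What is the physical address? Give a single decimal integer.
vaddr = 36 = 0b00100100
Split: l1_idx=1, l2_idx=0, offset=4
L1[1] = 3
L2[3][0] = 19
paddr = 19 * 8 + 4 = 156

Answer: 156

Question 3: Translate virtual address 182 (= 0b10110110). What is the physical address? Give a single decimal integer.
Answer: 38

Derivation:
vaddr = 182 = 0b10110110
Split: l1_idx=5, l2_idx=2, offset=6
L1[5] = 2
L2[2][2] = 4
paddr = 4 * 8 + 6 = 38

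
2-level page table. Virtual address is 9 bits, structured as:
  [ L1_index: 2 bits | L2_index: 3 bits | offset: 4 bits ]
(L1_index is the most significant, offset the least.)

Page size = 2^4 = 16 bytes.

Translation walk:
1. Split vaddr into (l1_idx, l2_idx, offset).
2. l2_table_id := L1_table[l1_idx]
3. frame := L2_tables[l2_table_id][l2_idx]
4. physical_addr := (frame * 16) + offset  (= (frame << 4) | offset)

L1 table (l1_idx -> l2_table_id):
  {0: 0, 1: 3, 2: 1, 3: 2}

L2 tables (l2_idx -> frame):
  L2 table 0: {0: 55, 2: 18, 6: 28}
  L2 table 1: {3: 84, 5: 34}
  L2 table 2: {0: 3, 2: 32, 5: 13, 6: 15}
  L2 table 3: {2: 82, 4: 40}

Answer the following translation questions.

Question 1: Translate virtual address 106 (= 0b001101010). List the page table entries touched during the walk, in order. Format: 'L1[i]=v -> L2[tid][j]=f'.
vaddr = 106 = 0b001101010
Split: l1_idx=0, l2_idx=6, offset=10

Answer: L1[0]=0 -> L2[0][6]=28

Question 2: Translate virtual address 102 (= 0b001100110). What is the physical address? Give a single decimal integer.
vaddr = 102 = 0b001100110
Split: l1_idx=0, l2_idx=6, offset=6
L1[0] = 0
L2[0][6] = 28
paddr = 28 * 16 + 6 = 454

Answer: 454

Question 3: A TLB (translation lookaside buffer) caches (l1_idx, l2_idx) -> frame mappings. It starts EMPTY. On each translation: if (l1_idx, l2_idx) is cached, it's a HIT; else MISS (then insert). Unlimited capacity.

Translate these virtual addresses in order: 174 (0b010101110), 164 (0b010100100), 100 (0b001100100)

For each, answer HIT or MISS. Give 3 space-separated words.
vaddr=174: (1,2) not in TLB -> MISS, insert
vaddr=164: (1,2) in TLB -> HIT
vaddr=100: (0,6) not in TLB -> MISS, insert

Answer: MISS HIT MISS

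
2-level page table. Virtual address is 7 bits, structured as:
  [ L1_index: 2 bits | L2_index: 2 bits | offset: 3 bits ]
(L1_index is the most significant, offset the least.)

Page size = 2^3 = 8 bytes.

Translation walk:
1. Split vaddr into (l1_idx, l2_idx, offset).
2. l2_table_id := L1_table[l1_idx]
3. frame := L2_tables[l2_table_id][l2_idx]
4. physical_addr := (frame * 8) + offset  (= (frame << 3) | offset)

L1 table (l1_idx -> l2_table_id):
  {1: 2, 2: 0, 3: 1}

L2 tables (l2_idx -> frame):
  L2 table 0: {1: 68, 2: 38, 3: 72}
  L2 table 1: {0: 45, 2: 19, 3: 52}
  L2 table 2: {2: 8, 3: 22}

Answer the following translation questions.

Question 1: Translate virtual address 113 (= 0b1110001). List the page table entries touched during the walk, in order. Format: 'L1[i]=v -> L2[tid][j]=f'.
vaddr = 113 = 0b1110001
Split: l1_idx=3, l2_idx=2, offset=1

Answer: L1[3]=1 -> L2[1][2]=19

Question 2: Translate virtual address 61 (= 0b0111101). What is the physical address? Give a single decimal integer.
Answer: 181

Derivation:
vaddr = 61 = 0b0111101
Split: l1_idx=1, l2_idx=3, offset=5
L1[1] = 2
L2[2][3] = 22
paddr = 22 * 8 + 5 = 181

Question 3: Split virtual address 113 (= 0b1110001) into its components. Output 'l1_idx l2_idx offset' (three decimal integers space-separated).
Answer: 3 2 1

Derivation:
vaddr = 113 = 0b1110001
  top 2 bits -> l1_idx = 3
  next 2 bits -> l2_idx = 2
  bottom 3 bits -> offset = 1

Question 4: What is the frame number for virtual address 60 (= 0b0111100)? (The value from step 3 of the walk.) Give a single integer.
Answer: 22

Derivation:
vaddr = 60: l1_idx=1, l2_idx=3
L1[1] = 2; L2[2][3] = 22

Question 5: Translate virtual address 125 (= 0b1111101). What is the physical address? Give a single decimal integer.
Answer: 421

Derivation:
vaddr = 125 = 0b1111101
Split: l1_idx=3, l2_idx=3, offset=5
L1[3] = 1
L2[1][3] = 52
paddr = 52 * 8 + 5 = 421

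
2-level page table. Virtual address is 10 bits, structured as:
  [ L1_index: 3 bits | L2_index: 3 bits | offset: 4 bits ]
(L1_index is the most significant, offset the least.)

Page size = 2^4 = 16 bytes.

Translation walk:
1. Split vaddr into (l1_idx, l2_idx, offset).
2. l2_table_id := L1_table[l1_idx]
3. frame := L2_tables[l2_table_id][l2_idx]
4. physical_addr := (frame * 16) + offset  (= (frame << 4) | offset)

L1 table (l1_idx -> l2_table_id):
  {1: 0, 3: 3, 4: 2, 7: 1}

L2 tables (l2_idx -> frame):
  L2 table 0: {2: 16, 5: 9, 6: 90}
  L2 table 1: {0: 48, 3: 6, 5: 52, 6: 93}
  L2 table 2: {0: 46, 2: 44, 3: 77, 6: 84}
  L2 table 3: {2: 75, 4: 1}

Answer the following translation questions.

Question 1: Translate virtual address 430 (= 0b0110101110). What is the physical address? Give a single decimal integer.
vaddr = 430 = 0b0110101110
Split: l1_idx=3, l2_idx=2, offset=14
L1[3] = 3
L2[3][2] = 75
paddr = 75 * 16 + 14 = 1214

Answer: 1214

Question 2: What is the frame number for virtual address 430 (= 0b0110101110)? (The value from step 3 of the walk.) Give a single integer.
Answer: 75

Derivation:
vaddr = 430: l1_idx=3, l2_idx=2
L1[3] = 3; L2[3][2] = 75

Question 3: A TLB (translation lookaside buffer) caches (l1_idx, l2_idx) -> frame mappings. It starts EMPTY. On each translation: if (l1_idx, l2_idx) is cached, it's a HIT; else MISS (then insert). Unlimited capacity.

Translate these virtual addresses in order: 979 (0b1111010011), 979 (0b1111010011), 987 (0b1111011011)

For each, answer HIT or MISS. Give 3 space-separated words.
Answer: MISS HIT HIT

Derivation:
vaddr=979: (7,5) not in TLB -> MISS, insert
vaddr=979: (7,5) in TLB -> HIT
vaddr=987: (7,5) in TLB -> HIT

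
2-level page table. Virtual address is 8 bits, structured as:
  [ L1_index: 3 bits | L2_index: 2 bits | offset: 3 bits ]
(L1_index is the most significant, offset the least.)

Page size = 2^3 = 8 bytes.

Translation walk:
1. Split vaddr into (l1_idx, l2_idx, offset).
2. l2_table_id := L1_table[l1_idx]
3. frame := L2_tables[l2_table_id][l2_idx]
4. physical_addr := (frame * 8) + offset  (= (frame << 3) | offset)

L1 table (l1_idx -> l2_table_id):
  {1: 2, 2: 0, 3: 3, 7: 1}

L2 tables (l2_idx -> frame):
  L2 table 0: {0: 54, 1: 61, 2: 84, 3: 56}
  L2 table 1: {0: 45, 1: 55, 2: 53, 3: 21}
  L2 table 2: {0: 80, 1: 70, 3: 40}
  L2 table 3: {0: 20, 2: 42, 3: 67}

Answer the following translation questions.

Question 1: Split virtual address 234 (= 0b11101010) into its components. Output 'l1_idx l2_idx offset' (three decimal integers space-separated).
vaddr = 234 = 0b11101010
  top 3 bits -> l1_idx = 7
  next 2 bits -> l2_idx = 1
  bottom 3 bits -> offset = 2

Answer: 7 1 2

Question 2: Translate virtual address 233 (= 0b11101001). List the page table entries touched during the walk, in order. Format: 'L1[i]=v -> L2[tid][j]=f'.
vaddr = 233 = 0b11101001
Split: l1_idx=7, l2_idx=1, offset=1

Answer: L1[7]=1 -> L2[1][1]=55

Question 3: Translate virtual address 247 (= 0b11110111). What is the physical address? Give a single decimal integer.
Answer: 431

Derivation:
vaddr = 247 = 0b11110111
Split: l1_idx=7, l2_idx=2, offset=7
L1[7] = 1
L2[1][2] = 53
paddr = 53 * 8 + 7 = 431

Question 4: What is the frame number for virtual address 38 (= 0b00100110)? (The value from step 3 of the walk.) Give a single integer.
vaddr = 38: l1_idx=1, l2_idx=0
L1[1] = 2; L2[2][0] = 80

Answer: 80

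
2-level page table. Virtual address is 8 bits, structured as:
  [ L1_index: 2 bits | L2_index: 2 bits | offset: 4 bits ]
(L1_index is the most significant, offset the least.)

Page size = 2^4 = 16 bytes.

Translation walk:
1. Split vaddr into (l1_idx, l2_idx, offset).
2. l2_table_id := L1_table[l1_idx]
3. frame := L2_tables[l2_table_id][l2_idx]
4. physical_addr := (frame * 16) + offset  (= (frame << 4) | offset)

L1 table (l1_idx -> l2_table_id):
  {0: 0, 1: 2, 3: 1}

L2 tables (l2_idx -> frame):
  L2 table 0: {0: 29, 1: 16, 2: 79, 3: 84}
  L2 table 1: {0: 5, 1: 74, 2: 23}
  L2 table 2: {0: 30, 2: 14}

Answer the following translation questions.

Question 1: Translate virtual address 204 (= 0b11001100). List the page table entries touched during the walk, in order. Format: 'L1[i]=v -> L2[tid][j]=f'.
Answer: L1[3]=1 -> L2[1][0]=5

Derivation:
vaddr = 204 = 0b11001100
Split: l1_idx=3, l2_idx=0, offset=12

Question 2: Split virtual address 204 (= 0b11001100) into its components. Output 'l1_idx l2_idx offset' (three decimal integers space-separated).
Answer: 3 0 12

Derivation:
vaddr = 204 = 0b11001100
  top 2 bits -> l1_idx = 3
  next 2 bits -> l2_idx = 0
  bottom 4 bits -> offset = 12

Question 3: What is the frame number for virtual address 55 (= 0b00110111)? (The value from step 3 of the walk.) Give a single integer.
Answer: 84

Derivation:
vaddr = 55: l1_idx=0, l2_idx=3
L1[0] = 0; L2[0][3] = 84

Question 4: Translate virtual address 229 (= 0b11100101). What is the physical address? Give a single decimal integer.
vaddr = 229 = 0b11100101
Split: l1_idx=3, l2_idx=2, offset=5
L1[3] = 1
L2[1][2] = 23
paddr = 23 * 16 + 5 = 373

Answer: 373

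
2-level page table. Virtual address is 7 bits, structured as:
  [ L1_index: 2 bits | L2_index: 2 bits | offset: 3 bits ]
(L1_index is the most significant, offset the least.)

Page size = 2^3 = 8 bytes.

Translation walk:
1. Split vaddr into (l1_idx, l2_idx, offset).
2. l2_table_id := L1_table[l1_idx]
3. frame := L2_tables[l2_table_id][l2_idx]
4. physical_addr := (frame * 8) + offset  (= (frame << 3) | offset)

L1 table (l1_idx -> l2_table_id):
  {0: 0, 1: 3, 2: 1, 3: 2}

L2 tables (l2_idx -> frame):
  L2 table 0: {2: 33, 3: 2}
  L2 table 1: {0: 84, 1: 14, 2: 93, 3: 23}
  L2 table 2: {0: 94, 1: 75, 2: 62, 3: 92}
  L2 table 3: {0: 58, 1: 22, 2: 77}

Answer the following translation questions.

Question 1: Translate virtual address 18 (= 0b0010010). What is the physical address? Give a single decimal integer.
vaddr = 18 = 0b0010010
Split: l1_idx=0, l2_idx=2, offset=2
L1[0] = 0
L2[0][2] = 33
paddr = 33 * 8 + 2 = 266

Answer: 266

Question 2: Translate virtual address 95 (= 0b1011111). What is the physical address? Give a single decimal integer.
vaddr = 95 = 0b1011111
Split: l1_idx=2, l2_idx=3, offset=7
L1[2] = 1
L2[1][3] = 23
paddr = 23 * 8 + 7 = 191

Answer: 191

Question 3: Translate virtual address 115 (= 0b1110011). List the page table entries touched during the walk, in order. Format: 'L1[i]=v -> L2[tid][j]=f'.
Answer: L1[3]=2 -> L2[2][2]=62

Derivation:
vaddr = 115 = 0b1110011
Split: l1_idx=3, l2_idx=2, offset=3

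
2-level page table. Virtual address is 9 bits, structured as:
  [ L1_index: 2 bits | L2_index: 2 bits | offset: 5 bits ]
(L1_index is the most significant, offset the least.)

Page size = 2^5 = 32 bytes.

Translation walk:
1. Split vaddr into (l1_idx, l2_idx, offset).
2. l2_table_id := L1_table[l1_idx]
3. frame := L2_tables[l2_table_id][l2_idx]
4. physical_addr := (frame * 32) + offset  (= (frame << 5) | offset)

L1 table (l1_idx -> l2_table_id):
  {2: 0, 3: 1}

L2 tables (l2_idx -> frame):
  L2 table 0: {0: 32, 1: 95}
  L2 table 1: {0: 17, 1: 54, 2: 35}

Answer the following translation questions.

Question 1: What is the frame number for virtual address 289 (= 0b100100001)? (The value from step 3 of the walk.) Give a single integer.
Answer: 95

Derivation:
vaddr = 289: l1_idx=2, l2_idx=1
L1[2] = 0; L2[0][1] = 95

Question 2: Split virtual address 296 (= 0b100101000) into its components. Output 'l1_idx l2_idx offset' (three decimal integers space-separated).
Answer: 2 1 8

Derivation:
vaddr = 296 = 0b100101000
  top 2 bits -> l1_idx = 2
  next 2 bits -> l2_idx = 1
  bottom 5 bits -> offset = 8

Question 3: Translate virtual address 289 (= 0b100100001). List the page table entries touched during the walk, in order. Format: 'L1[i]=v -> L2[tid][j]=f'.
vaddr = 289 = 0b100100001
Split: l1_idx=2, l2_idx=1, offset=1

Answer: L1[2]=0 -> L2[0][1]=95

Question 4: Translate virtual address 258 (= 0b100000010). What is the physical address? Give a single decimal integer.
vaddr = 258 = 0b100000010
Split: l1_idx=2, l2_idx=0, offset=2
L1[2] = 0
L2[0][0] = 32
paddr = 32 * 32 + 2 = 1026

Answer: 1026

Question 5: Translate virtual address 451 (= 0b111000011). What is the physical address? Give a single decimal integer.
Answer: 1123

Derivation:
vaddr = 451 = 0b111000011
Split: l1_idx=3, l2_idx=2, offset=3
L1[3] = 1
L2[1][2] = 35
paddr = 35 * 32 + 3 = 1123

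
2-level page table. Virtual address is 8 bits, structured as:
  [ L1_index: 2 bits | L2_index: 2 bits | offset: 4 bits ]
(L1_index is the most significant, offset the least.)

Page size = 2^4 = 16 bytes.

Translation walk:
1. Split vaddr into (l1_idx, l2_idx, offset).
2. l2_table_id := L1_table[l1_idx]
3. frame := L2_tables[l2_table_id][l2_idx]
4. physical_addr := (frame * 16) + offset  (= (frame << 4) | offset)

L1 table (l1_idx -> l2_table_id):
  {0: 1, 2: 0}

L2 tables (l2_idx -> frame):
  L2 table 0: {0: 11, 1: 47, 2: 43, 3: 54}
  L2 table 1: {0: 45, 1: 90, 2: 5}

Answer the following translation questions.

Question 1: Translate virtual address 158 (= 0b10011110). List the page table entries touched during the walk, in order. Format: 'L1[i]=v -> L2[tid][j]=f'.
Answer: L1[2]=0 -> L2[0][1]=47

Derivation:
vaddr = 158 = 0b10011110
Split: l1_idx=2, l2_idx=1, offset=14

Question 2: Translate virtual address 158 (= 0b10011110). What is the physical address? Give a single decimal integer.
vaddr = 158 = 0b10011110
Split: l1_idx=2, l2_idx=1, offset=14
L1[2] = 0
L2[0][1] = 47
paddr = 47 * 16 + 14 = 766

Answer: 766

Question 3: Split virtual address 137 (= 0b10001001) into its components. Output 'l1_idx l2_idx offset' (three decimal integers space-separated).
Answer: 2 0 9

Derivation:
vaddr = 137 = 0b10001001
  top 2 bits -> l1_idx = 2
  next 2 bits -> l2_idx = 0
  bottom 4 bits -> offset = 9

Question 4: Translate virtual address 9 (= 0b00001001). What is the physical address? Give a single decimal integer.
Answer: 729

Derivation:
vaddr = 9 = 0b00001001
Split: l1_idx=0, l2_idx=0, offset=9
L1[0] = 1
L2[1][0] = 45
paddr = 45 * 16 + 9 = 729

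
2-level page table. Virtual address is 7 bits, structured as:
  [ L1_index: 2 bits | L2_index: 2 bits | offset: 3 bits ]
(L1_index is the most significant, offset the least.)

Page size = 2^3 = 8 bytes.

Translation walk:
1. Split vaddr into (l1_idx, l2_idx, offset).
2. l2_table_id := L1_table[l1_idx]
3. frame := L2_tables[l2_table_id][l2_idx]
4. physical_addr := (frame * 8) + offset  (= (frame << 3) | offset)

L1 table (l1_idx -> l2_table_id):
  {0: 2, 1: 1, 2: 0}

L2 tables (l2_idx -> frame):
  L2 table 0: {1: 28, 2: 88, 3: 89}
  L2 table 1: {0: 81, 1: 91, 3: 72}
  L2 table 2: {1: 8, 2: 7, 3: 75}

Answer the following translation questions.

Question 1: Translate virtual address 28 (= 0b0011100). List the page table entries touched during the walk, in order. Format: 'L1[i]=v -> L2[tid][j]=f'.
Answer: L1[0]=2 -> L2[2][3]=75

Derivation:
vaddr = 28 = 0b0011100
Split: l1_idx=0, l2_idx=3, offset=4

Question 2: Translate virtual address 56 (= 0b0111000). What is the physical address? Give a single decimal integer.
Answer: 576

Derivation:
vaddr = 56 = 0b0111000
Split: l1_idx=1, l2_idx=3, offset=0
L1[1] = 1
L2[1][3] = 72
paddr = 72 * 8 + 0 = 576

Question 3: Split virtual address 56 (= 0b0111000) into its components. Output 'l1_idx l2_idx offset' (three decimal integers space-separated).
vaddr = 56 = 0b0111000
  top 2 bits -> l1_idx = 1
  next 2 bits -> l2_idx = 3
  bottom 3 bits -> offset = 0

Answer: 1 3 0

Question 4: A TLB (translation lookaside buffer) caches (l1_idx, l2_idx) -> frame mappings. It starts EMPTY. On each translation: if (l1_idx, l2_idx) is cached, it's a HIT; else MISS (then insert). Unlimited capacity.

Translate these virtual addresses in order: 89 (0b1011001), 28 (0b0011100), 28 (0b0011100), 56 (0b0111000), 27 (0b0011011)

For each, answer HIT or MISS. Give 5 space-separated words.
Answer: MISS MISS HIT MISS HIT

Derivation:
vaddr=89: (2,3) not in TLB -> MISS, insert
vaddr=28: (0,3) not in TLB -> MISS, insert
vaddr=28: (0,3) in TLB -> HIT
vaddr=56: (1,3) not in TLB -> MISS, insert
vaddr=27: (0,3) in TLB -> HIT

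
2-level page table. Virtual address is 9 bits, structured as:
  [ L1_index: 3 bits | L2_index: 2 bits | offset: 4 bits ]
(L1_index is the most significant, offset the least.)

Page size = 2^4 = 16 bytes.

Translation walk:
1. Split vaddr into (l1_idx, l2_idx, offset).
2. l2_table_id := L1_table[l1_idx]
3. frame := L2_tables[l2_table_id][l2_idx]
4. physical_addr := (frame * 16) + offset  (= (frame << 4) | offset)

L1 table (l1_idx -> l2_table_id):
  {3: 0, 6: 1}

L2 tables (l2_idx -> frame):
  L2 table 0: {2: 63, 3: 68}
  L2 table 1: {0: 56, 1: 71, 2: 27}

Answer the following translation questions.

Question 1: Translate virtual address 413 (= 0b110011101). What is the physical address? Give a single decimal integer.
Answer: 1149

Derivation:
vaddr = 413 = 0b110011101
Split: l1_idx=6, l2_idx=1, offset=13
L1[6] = 1
L2[1][1] = 71
paddr = 71 * 16 + 13 = 1149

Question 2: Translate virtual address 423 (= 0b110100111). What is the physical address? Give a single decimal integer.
vaddr = 423 = 0b110100111
Split: l1_idx=6, l2_idx=2, offset=7
L1[6] = 1
L2[1][2] = 27
paddr = 27 * 16 + 7 = 439

Answer: 439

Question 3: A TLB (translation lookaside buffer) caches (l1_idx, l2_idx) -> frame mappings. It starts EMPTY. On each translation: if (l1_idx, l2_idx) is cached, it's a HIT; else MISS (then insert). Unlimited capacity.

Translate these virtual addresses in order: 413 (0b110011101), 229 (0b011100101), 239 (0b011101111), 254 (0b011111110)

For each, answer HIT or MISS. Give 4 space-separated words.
Answer: MISS MISS HIT MISS

Derivation:
vaddr=413: (6,1) not in TLB -> MISS, insert
vaddr=229: (3,2) not in TLB -> MISS, insert
vaddr=239: (3,2) in TLB -> HIT
vaddr=254: (3,3) not in TLB -> MISS, insert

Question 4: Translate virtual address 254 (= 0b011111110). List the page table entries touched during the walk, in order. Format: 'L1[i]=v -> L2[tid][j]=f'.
Answer: L1[3]=0 -> L2[0][3]=68

Derivation:
vaddr = 254 = 0b011111110
Split: l1_idx=3, l2_idx=3, offset=14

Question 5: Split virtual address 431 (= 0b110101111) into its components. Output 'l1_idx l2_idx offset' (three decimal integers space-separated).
vaddr = 431 = 0b110101111
  top 3 bits -> l1_idx = 6
  next 2 bits -> l2_idx = 2
  bottom 4 bits -> offset = 15

Answer: 6 2 15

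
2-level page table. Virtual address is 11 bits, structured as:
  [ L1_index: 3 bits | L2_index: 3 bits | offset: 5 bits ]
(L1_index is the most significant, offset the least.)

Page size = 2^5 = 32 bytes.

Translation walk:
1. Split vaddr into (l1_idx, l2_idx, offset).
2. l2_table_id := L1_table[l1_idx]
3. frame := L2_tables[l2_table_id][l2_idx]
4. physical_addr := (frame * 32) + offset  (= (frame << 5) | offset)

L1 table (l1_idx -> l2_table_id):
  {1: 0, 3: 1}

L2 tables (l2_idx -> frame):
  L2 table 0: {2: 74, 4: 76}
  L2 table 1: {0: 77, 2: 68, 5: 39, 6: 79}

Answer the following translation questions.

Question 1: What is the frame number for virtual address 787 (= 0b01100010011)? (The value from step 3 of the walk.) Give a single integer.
Answer: 77

Derivation:
vaddr = 787: l1_idx=3, l2_idx=0
L1[3] = 1; L2[1][0] = 77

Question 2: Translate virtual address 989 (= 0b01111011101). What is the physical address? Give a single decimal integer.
Answer: 2557

Derivation:
vaddr = 989 = 0b01111011101
Split: l1_idx=3, l2_idx=6, offset=29
L1[3] = 1
L2[1][6] = 79
paddr = 79 * 32 + 29 = 2557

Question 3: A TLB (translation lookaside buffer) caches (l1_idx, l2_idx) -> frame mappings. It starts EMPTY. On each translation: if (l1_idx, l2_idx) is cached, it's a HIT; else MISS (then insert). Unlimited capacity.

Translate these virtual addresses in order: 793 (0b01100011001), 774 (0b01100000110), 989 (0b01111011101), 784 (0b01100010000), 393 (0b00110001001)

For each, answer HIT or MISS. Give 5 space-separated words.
vaddr=793: (3,0) not in TLB -> MISS, insert
vaddr=774: (3,0) in TLB -> HIT
vaddr=989: (3,6) not in TLB -> MISS, insert
vaddr=784: (3,0) in TLB -> HIT
vaddr=393: (1,4) not in TLB -> MISS, insert

Answer: MISS HIT MISS HIT MISS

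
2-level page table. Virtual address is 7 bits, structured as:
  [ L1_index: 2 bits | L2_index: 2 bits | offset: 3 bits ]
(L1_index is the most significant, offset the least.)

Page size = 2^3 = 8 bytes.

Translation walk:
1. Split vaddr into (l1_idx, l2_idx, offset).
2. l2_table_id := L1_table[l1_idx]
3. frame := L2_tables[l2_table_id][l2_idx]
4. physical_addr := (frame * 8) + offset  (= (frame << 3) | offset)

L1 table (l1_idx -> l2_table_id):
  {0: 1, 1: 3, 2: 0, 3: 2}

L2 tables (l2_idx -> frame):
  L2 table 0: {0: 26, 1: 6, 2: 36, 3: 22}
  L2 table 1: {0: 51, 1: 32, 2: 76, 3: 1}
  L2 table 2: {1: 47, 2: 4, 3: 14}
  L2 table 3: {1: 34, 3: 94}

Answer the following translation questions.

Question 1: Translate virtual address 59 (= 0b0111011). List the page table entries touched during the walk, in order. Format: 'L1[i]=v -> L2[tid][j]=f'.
Answer: L1[1]=3 -> L2[3][3]=94

Derivation:
vaddr = 59 = 0b0111011
Split: l1_idx=1, l2_idx=3, offset=3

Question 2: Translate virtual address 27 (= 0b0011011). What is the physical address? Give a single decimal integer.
vaddr = 27 = 0b0011011
Split: l1_idx=0, l2_idx=3, offset=3
L1[0] = 1
L2[1][3] = 1
paddr = 1 * 8 + 3 = 11

Answer: 11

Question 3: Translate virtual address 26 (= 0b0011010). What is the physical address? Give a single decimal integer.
Answer: 10

Derivation:
vaddr = 26 = 0b0011010
Split: l1_idx=0, l2_idx=3, offset=2
L1[0] = 1
L2[1][3] = 1
paddr = 1 * 8 + 2 = 10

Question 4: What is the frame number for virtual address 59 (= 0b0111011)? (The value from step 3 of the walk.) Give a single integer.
Answer: 94

Derivation:
vaddr = 59: l1_idx=1, l2_idx=3
L1[1] = 3; L2[3][3] = 94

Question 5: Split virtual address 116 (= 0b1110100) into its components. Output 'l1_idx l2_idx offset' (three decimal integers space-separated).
Answer: 3 2 4

Derivation:
vaddr = 116 = 0b1110100
  top 2 bits -> l1_idx = 3
  next 2 bits -> l2_idx = 2
  bottom 3 bits -> offset = 4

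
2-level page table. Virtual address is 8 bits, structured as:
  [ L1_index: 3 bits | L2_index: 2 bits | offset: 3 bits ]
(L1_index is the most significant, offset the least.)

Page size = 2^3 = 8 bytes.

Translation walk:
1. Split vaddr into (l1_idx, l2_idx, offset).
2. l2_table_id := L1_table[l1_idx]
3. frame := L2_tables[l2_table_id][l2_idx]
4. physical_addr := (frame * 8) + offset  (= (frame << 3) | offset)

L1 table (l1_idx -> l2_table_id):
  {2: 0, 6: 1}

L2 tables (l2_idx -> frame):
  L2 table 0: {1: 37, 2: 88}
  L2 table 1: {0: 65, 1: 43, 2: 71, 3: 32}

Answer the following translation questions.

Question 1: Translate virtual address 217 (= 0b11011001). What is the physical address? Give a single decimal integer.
Answer: 257

Derivation:
vaddr = 217 = 0b11011001
Split: l1_idx=6, l2_idx=3, offset=1
L1[6] = 1
L2[1][3] = 32
paddr = 32 * 8 + 1 = 257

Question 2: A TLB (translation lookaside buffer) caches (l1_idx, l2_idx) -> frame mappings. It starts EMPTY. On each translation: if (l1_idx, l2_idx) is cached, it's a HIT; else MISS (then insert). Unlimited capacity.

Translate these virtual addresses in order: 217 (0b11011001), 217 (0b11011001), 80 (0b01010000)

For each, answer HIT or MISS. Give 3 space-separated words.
Answer: MISS HIT MISS

Derivation:
vaddr=217: (6,3) not in TLB -> MISS, insert
vaddr=217: (6,3) in TLB -> HIT
vaddr=80: (2,2) not in TLB -> MISS, insert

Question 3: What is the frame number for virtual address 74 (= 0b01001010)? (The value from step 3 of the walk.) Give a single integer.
Answer: 37

Derivation:
vaddr = 74: l1_idx=2, l2_idx=1
L1[2] = 0; L2[0][1] = 37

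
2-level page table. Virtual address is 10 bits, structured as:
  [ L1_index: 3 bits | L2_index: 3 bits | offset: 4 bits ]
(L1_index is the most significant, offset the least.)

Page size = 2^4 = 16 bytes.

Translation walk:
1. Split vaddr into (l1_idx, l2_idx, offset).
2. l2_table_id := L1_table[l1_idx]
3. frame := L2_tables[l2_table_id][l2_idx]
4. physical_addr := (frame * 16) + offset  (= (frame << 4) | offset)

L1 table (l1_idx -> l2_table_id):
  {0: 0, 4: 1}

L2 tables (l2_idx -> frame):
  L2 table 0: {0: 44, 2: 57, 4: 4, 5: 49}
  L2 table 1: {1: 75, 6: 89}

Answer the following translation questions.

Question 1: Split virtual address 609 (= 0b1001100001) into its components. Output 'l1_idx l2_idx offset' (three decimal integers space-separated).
Answer: 4 6 1

Derivation:
vaddr = 609 = 0b1001100001
  top 3 bits -> l1_idx = 4
  next 3 bits -> l2_idx = 6
  bottom 4 bits -> offset = 1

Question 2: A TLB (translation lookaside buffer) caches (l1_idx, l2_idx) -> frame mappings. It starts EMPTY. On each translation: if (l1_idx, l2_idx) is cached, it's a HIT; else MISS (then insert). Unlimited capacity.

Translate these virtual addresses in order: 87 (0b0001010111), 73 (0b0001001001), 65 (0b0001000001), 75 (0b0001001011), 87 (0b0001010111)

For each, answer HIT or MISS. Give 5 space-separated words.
Answer: MISS MISS HIT HIT HIT

Derivation:
vaddr=87: (0,5) not in TLB -> MISS, insert
vaddr=73: (0,4) not in TLB -> MISS, insert
vaddr=65: (0,4) in TLB -> HIT
vaddr=75: (0,4) in TLB -> HIT
vaddr=87: (0,5) in TLB -> HIT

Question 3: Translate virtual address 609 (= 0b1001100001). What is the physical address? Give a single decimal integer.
vaddr = 609 = 0b1001100001
Split: l1_idx=4, l2_idx=6, offset=1
L1[4] = 1
L2[1][6] = 89
paddr = 89 * 16 + 1 = 1425

Answer: 1425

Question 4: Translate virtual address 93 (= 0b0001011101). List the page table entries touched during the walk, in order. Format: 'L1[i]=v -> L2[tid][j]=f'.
Answer: L1[0]=0 -> L2[0][5]=49

Derivation:
vaddr = 93 = 0b0001011101
Split: l1_idx=0, l2_idx=5, offset=13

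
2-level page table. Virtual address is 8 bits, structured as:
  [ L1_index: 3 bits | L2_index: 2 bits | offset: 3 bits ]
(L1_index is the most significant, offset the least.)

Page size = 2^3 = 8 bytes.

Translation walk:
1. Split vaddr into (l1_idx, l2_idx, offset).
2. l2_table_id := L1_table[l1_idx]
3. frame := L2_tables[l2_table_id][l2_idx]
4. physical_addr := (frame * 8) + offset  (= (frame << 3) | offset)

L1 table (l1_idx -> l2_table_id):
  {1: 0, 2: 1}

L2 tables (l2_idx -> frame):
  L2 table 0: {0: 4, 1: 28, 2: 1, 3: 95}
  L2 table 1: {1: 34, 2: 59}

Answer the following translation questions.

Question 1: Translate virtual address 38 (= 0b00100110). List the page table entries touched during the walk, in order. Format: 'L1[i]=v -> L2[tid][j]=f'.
vaddr = 38 = 0b00100110
Split: l1_idx=1, l2_idx=0, offset=6

Answer: L1[1]=0 -> L2[0][0]=4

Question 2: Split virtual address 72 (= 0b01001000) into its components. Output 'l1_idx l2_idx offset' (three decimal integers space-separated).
Answer: 2 1 0

Derivation:
vaddr = 72 = 0b01001000
  top 3 bits -> l1_idx = 2
  next 2 bits -> l2_idx = 1
  bottom 3 bits -> offset = 0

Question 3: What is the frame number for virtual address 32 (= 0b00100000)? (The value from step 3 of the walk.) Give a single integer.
Answer: 4

Derivation:
vaddr = 32: l1_idx=1, l2_idx=0
L1[1] = 0; L2[0][0] = 4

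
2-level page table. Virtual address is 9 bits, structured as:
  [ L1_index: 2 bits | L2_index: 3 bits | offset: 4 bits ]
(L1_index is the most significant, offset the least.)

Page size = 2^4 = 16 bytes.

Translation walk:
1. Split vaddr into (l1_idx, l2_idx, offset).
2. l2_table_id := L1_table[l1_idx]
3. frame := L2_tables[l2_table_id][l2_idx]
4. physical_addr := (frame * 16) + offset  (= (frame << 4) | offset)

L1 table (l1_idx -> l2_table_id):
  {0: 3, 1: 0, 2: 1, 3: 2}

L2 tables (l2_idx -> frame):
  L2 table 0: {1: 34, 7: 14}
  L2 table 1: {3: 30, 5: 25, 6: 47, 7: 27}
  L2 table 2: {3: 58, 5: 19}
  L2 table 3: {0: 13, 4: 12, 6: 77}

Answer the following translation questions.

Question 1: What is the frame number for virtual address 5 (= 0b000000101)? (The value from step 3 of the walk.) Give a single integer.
vaddr = 5: l1_idx=0, l2_idx=0
L1[0] = 3; L2[3][0] = 13

Answer: 13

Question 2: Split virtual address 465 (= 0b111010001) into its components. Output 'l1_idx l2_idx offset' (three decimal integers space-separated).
vaddr = 465 = 0b111010001
  top 2 bits -> l1_idx = 3
  next 3 bits -> l2_idx = 5
  bottom 4 bits -> offset = 1

Answer: 3 5 1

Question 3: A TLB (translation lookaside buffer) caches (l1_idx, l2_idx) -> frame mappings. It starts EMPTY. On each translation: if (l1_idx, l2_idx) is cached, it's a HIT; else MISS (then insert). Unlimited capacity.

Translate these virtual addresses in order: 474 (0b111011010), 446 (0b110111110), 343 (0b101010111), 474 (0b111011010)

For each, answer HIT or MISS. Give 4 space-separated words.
Answer: MISS MISS MISS HIT

Derivation:
vaddr=474: (3,5) not in TLB -> MISS, insert
vaddr=446: (3,3) not in TLB -> MISS, insert
vaddr=343: (2,5) not in TLB -> MISS, insert
vaddr=474: (3,5) in TLB -> HIT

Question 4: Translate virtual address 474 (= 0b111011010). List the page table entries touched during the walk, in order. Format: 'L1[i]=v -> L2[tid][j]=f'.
Answer: L1[3]=2 -> L2[2][5]=19

Derivation:
vaddr = 474 = 0b111011010
Split: l1_idx=3, l2_idx=5, offset=10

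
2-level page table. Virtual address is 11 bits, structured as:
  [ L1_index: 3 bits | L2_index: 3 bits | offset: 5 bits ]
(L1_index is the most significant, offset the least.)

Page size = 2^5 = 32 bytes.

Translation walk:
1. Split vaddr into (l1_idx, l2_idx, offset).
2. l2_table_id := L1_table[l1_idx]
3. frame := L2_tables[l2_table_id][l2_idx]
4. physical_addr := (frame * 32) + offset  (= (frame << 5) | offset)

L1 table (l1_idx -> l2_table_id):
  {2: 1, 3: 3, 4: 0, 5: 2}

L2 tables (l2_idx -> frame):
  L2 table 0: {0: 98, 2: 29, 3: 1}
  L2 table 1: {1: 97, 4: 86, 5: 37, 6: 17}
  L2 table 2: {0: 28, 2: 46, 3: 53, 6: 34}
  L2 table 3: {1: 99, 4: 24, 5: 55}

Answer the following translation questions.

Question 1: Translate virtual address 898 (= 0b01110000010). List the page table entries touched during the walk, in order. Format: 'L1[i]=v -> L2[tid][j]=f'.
vaddr = 898 = 0b01110000010
Split: l1_idx=3, l2_idx=4, offset=2

Answer: L1[3]=3 -> L2[3][4]=24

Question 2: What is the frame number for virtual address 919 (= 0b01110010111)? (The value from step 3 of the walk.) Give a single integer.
vaddr = 919: l1_idx=3, l2_idx=4
L1[3] = 3; L2[3][4] = 24

Answer: 24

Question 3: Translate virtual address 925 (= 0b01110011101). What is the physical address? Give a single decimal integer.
vaddr = 925 = 0b01110011101
Split: l1_idx=3, l2_idx=4, offset=29
L1[3] = 3
L2[3][4] = 24
paddr = 24 * 32 + 29 = 797

Answer: 797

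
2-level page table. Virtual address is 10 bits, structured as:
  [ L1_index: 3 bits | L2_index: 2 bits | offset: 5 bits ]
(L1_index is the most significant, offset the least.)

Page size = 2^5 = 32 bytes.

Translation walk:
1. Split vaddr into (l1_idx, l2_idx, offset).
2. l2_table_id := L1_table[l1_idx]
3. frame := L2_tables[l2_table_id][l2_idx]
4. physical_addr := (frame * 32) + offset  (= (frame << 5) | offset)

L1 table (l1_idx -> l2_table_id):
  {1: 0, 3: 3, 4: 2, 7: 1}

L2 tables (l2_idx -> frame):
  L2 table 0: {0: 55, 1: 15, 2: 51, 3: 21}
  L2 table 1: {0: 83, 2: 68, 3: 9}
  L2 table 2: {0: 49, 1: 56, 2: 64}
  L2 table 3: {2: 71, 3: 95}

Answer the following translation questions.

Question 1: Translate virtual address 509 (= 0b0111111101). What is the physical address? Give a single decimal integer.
vaddr = 509 = 0b0111111101
Split: l1_idx=3, l2_idx=3, offset=29
L1[3] = 3
L2[3][3] = 95
paddr = 95 * 32 + 29 = 3069

Answer: 3069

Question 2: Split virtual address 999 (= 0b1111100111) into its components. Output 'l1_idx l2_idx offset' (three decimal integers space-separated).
Answer: 7 3 7

Derivation:
vaddr = 999 = 0b1111100111
  top 3 bits -> l1_idx = 7
  next 2 bits -> l2_idx = 3
  bottom 5 bits -> offset = 7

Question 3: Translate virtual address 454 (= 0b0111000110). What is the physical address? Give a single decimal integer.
vaddr = 454 = 0b0111000110
Split: l1_idx=3, l2_idx=2, offset=6
L1[3] = 3
L2[3][2] = 71
paddr = 71 * 32 + 6 = 2278

Answer: 2278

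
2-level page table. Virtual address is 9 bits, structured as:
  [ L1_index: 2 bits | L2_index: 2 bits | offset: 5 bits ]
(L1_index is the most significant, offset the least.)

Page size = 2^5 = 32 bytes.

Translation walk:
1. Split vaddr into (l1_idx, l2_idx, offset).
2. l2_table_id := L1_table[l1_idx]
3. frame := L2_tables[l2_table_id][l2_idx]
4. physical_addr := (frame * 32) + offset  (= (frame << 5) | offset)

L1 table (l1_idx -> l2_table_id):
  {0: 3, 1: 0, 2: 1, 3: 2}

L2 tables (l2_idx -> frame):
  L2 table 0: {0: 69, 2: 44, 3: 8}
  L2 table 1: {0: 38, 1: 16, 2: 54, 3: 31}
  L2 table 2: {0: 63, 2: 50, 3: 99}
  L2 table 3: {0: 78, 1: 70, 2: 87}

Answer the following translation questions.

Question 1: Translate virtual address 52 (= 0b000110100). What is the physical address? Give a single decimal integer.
vaddr = 52 = 0b000110100
Split: l1_idx=0, l2_idx=1, offset=20
L1[0] = 3
L2[3][1] = 70
paddr = 70 * 32 + 20 = 2260

Answer: 2260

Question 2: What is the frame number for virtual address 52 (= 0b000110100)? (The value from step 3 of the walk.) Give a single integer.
vaddr = 52: l1_idx=0, l2_idx=1
L1[0] = 3; L2[3][1] = 70

Answer: 70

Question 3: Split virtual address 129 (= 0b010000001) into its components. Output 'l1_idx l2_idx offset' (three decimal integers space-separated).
vaddr = 129 = 0b010000001
  top 2 bits -> l1_idx = 1
  next 2 bits -> l2_idx = 0
  bottom 5 bits -> offset = 1

Answer: 1 0 1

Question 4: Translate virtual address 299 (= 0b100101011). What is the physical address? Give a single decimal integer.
Answer: 523

Derivation:
vaddr = 299 = 0b100101011
Split: l1_idx=2, l2_idx=1, offset=11
L1[2] = 1
L2[1][1] = 16
paddr = 16 * 32 + 11 = 523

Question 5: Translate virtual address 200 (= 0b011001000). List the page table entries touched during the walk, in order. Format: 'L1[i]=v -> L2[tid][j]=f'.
vaddr = 200 = 0b011001000
Split: l1_idx=1, l2_idx=2, offset=8

Answer: L1[1]=0 -> L2[0][2]=44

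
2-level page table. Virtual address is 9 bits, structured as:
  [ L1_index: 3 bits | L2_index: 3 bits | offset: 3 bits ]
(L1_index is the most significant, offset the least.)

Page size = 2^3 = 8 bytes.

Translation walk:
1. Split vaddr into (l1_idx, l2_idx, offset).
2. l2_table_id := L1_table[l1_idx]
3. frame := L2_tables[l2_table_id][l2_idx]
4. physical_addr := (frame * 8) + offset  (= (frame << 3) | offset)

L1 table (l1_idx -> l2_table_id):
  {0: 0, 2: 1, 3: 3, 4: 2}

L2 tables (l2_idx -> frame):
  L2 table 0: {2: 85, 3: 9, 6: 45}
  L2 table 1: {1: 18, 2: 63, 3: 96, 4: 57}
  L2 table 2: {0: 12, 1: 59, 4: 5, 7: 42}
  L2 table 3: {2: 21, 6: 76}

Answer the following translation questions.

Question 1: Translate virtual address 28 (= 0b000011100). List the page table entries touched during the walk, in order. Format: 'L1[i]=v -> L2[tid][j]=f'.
Answer: L1[0]=0 -> L2[0][3]=9

Derivation:
vaddr = 28 = 0b000011100
Split: l1_idx=0, l2_idx=3, offset=4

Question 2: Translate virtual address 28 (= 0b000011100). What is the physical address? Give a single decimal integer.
vaddr = 28 = 0b000011100
Split: l1_idx=0, l2_idx=3, offset=4
L1[0] = 0
L2[0][3] = 9
paddr = 9 * 8 + 4 = 76

Answer: 76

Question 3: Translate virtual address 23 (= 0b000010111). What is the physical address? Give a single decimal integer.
Answer: 687

Derivation:
vaddr = 23 = 0b000010111
Split: l1_idx=0, l2_idx=2, offset=7
L1[0] = 0
L2[0][2] = 85
paddr = 85 * 8 + 7 = 687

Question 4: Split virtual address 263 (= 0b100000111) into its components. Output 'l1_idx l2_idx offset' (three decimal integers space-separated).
Answer: 4 0 7

Derivation:
vaddr = 263 = 0b100000111
  top 3 bits -> l1_idx = 4
  next 3 bits -> l2_idx = 0
  bottom 3 bits -> offset = 7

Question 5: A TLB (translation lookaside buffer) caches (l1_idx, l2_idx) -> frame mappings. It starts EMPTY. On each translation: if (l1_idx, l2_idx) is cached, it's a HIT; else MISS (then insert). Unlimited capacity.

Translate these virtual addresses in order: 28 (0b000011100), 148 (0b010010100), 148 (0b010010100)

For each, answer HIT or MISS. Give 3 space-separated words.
Answer: MISS MISS HIT

Derivation:
vaddr=28: (0,3) not in TLB -> MISS, insert
vaddr=148: (2,2) not in TLB -> MISS, insert
vaddr=148: (2,2) in TLB -> HIT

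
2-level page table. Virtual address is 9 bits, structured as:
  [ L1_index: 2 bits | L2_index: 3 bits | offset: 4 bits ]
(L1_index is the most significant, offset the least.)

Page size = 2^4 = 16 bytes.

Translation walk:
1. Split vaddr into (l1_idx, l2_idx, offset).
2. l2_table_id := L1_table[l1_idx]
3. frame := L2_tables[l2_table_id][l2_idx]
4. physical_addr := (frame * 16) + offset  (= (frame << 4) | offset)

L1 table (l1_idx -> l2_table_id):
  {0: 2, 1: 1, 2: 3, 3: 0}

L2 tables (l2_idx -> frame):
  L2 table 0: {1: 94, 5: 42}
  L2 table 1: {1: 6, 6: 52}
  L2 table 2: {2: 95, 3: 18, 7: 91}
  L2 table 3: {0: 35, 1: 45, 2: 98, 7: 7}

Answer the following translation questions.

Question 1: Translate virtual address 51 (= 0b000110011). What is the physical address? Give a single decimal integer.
Answer: 291

Derivation:
vaddr = 51 = 0b000110011
Split: l1_idx=0, l2_idx=3, offset=3
L1[0] = 2
L2[2][3] = 18
paddr = 18 * 16 + 3 = 291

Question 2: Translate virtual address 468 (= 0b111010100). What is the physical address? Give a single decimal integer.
vaddr = 468 = 0b111010100
Split: l1_idx=3, l2_idx=5, offset=4
L1[3] = 0
L2[0][5] = 42
paddr = 42 * 16 + 4 = 676

Answer: 676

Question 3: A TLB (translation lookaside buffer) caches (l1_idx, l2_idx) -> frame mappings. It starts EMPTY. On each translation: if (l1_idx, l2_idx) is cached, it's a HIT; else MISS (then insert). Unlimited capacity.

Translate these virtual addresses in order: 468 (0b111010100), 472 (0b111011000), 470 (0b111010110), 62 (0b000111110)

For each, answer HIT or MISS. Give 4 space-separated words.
Answer: MISS HIT HIT MISS

Derivation:
vaddr=468: (3,5) not in TLB -> MISS, insert
vaddr=472: (3,5) in TLB -> HIT
vaddr=470: (3,5) in TLB -> HIT
vaddr=62: (0,3) not in TLB -> MISS, insert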